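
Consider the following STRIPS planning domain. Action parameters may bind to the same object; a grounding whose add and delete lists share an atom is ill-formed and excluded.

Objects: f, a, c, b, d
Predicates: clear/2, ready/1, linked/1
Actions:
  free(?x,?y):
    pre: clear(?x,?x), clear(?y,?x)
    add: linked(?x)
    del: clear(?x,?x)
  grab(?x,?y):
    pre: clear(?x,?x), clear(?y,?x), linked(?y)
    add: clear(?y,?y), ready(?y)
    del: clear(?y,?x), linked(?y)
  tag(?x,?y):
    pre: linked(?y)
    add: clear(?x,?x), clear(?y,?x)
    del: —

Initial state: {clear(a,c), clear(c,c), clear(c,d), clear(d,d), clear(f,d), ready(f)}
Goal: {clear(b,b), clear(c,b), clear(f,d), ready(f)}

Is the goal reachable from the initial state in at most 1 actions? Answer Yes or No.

1. free(c,a)  →  {clear(a,c), clear(c,d), clear(d,d), clear(f,d), linked(c), ready(f)}
2. tag(b,c)  →  {clear(a,c), clear(b,b), clear(c,b), clear(c,d), clear(d,d), clear(f,d), linked(c), ready(f)}
optimal plan length = 2; 2 > 1

No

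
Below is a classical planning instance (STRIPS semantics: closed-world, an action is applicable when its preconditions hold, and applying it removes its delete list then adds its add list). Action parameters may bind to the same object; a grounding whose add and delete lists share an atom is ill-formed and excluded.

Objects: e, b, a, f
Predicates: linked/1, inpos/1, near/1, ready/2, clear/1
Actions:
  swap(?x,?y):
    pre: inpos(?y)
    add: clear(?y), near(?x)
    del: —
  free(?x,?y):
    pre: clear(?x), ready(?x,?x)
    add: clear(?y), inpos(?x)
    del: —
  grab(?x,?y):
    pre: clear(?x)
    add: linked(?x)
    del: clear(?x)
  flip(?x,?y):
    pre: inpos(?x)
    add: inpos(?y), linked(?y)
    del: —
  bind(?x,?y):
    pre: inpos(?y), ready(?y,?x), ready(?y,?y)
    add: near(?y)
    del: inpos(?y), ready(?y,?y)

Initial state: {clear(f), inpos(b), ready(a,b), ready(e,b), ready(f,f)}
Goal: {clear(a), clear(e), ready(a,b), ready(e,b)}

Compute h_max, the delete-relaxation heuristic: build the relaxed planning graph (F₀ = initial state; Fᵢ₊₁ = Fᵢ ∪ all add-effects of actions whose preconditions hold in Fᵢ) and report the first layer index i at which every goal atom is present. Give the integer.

1

F0 = init (5 atoms)
F1 = F0 ∪ {clear(a), clear(b), clear(e), inpos(a), inpos(e), inpos(f), linked(a), linked(b), linked(e), linked(f), near(a), near(b), near(e), near(f)}  (19 atoms)
goal ⊆ F1  ⇒  h_max = 1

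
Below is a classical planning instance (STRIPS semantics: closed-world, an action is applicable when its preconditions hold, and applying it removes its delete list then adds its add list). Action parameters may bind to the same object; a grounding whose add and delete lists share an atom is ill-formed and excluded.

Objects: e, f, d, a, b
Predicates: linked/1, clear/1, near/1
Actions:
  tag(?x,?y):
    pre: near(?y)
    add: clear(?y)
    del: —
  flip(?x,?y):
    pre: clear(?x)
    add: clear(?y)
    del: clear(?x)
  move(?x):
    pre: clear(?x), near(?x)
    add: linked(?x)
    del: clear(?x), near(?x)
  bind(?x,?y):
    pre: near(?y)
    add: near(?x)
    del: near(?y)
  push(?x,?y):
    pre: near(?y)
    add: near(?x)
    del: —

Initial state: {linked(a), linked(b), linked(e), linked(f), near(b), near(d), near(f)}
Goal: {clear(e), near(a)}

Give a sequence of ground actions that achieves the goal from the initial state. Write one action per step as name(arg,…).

tag(e,f); flip(f,e); bind(a,f)

1. tag(e,f)  →  {clear(f), linked(a), linked(b), linked(e), linked(f), near(b), near(d), near(f)}
2. flip(f,e)  →  {clear(e), linked(a), linked(b), linked(e), linked(f), near(b), near(d), near(f)}
3. bind(a,f)  →  {clear(e), linked(a), linked(b), linked(e), linked(f), near(a), near(b), near(d)}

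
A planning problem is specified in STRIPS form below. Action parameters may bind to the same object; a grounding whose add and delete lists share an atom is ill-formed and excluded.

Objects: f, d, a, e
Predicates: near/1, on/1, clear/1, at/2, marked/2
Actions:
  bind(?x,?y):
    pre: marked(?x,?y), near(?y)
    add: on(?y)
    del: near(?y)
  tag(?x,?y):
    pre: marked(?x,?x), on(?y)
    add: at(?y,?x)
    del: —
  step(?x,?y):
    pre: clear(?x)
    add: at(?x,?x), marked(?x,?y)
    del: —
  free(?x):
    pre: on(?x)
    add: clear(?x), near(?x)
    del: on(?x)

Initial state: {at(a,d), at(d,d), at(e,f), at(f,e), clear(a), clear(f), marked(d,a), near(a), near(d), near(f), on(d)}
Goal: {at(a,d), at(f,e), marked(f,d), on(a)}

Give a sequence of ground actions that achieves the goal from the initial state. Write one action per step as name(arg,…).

bind(d,a); step(f,d)

1. bind(d,a)  →  {at(a,d), at(d,d), at(e,f), at(f,e), clear(a), clear(f), marked(d,a), near(d), near(f), on(a), on(d)}
2. step(f,d)  →  {at(a,d), at(d,d), at(e,f), at(f,e), at(f,f), clear(a), clear(f), marked(d,a), marked(f,d), near(d), near(f), on(a), on(d)}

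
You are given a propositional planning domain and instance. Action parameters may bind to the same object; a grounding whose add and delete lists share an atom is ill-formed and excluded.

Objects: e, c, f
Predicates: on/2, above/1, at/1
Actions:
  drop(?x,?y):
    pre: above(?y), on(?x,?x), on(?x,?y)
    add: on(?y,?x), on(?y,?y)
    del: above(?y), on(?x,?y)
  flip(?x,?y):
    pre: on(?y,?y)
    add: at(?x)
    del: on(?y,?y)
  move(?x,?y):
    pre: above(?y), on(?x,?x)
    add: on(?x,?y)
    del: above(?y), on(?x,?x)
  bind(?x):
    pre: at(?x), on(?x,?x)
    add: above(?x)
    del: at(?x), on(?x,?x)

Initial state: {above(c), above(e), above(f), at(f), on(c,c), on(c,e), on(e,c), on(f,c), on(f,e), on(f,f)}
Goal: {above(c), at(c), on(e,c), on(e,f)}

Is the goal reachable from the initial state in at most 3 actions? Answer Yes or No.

1. drop(f,e)  →  {above(c), above(f), at(f), on(c,c), on(c,e), on(e,c), on(e,e), on(e,f), on(f,c), on(f,f)}
2. flip(c,e)  →  {above(c), above(f), at(c), at(f), on(c,c), on(c,e), on(e,c), on(e,f), on(f,c), on(f,f)}
optimal plan length = 2; 2 ≤ 3

Yes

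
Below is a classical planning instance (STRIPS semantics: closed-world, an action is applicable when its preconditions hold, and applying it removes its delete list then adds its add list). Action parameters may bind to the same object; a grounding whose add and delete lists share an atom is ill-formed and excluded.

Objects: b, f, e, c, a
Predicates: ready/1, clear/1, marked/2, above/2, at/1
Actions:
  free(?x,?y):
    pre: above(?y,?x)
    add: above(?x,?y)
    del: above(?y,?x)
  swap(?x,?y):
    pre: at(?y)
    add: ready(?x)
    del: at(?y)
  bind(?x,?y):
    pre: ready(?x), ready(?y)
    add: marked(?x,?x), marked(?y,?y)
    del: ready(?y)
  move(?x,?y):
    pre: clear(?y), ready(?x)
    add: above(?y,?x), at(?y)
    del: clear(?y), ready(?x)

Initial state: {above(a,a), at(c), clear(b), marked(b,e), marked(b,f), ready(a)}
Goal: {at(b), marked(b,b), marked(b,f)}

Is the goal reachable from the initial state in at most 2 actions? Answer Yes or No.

1. swap(b,c)  →  {above(a,a), clear(b), marked(b,e), marked(b,f), ready(a), ready(b)}
2. bind(b,b)  →  {above(a,a), clear(b), marked(b,b), marked(b,e), marked(b,f), ready(a)}
3. move(a,b)  →  {above(a,a), above(b,a), at(b), marked(b,b), marked(b,e), marked(b,f)}
optimal plan length = 3; 3 > 2

No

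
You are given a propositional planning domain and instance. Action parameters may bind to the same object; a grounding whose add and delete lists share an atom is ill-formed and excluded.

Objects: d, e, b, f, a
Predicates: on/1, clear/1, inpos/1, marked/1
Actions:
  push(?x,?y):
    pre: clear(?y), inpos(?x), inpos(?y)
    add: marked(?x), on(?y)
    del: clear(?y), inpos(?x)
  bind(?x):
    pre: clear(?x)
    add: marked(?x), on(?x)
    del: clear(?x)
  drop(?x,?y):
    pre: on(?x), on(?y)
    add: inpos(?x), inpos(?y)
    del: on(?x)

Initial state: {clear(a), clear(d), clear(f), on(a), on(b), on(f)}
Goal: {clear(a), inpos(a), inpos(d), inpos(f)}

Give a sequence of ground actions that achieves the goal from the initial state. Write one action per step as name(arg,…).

bind(d); drop(d,d); drop(f,a)

1. bind(d)  →  {clear(a), clear(f), marked(d), on(a), on(b), on(d), on(f)}
2. drop(d,d)  →  {clear(a), clear(f), inpos(d), marked(d), on(a), on(b), on(f)}
3. drop(f,a)  →  {clear(a), clear(f), inpos(a), inpos(d), inpos(f), marked(d), on(a), on(b)}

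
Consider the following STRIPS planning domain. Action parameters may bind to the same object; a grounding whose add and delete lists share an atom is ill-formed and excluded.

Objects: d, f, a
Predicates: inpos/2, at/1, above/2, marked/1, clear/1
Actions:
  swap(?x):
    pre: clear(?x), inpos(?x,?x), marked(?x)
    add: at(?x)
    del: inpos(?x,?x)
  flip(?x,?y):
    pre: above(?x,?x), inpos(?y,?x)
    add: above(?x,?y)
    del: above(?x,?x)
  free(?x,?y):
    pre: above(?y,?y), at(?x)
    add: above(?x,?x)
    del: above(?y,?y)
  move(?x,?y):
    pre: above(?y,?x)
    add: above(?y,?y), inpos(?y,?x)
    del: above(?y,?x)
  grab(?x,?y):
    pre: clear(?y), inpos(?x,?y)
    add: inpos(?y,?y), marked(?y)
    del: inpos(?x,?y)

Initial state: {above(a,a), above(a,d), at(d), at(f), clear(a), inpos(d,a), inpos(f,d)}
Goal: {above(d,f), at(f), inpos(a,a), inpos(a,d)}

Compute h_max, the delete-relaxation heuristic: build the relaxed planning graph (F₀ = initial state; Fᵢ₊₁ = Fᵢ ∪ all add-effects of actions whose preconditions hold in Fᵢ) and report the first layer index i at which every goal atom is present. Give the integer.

2

F0 = init (7 atoms)
F1 = F0 ∪ {above(d,d), above(f,f), inpos(a,a), inpos(a,d), marked(a)}  (12 atoms)
F2 = F1 ∪ {above(d,a), above(d,f), at(a)}  (15 atoms)
goal ⊆ F2  ⇒  h_max = 2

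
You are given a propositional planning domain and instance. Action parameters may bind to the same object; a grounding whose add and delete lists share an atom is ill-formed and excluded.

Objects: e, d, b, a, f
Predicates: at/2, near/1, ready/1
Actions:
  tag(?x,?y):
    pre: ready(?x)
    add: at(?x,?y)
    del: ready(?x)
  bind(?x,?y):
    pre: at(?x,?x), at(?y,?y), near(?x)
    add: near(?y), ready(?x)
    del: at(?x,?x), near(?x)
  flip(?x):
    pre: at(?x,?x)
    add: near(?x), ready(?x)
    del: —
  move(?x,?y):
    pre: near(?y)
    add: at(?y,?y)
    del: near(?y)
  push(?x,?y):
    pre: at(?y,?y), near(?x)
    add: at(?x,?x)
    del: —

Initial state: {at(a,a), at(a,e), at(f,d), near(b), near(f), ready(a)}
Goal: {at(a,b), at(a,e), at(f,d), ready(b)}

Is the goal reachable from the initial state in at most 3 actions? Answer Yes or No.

1. tag(a,b)  →  {at(a,a), at(a,b), at(a,e), at(f,d), near(b), near(f)}
2. move(e,b)  →  {at(a,a), at(a,b), at(a,e), at(b,b), at(f,d), near(f)}
3. flip(b)  →  {at(a,a), at(a,b), at(a,e), at(b,b), at(f,d), near(b), near(f), ready(b)}
optimal plan length = 3; 3 ≤ 3

Yes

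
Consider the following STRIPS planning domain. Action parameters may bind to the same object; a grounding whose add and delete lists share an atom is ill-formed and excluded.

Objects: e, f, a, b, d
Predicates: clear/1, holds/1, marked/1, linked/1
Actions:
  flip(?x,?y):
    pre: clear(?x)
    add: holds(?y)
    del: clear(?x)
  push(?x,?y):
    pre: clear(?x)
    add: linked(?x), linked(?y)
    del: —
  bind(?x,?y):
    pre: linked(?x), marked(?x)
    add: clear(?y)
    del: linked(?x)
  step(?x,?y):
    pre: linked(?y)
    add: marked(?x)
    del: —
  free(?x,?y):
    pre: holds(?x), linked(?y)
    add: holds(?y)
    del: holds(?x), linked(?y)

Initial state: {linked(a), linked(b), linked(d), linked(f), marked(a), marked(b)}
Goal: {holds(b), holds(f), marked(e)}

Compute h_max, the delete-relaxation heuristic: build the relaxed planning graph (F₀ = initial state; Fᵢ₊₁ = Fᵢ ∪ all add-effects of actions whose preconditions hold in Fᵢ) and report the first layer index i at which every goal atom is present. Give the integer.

F0 = init (6 atoms)
F1 = F0 ∪ {clear(a), clear(b), clear(d), clear(e), clear(f), marked(d), marked(e), marked(f)}  (14 atoms)
F2 = F1 ∪ {holds(a), holds(b), holds(d), holds(e), holds(f), linked(e)}  (20 atoms)
goal ⊆ F2  ⇒  h_max = 2

2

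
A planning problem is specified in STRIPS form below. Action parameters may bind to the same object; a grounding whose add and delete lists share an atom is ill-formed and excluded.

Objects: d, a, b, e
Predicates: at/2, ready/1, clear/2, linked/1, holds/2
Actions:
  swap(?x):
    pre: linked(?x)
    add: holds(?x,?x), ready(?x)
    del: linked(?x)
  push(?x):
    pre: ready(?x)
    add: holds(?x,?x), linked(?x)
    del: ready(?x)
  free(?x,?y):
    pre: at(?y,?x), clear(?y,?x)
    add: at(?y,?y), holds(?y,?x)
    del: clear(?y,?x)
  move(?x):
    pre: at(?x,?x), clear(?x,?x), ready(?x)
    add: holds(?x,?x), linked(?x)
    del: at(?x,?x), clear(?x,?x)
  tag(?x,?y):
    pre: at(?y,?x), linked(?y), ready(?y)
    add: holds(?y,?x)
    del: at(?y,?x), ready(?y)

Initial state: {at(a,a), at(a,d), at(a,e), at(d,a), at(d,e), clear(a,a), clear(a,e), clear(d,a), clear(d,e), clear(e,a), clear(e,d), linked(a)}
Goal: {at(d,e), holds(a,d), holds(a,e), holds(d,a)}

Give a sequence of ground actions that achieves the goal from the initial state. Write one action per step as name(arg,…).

1. swap(a)  →  {at(a,a), at(a,d), at(a,e), at(d,a), at(d,e), clear(a,a), clear(a,e), clear(d,a), clear(d,e), clear(e,a), clear(e,d), holds(a,a), ready(a)}
2. free(a,d)  →  {at(a,a), at(a,d), at(a,e), at(d,a), at(d,d), at(d,e), clear(a,a), clear(a,e), clear(d,e), clear(e,a), clear(e,d), holds(a,a), holds(d,a), ready(a)}
3. free(e,a)  →  {at(a,a), at(a,d), at(a,e), at(d,a), at(d,d), at(d,e), clear(a,a), clear(d,e), clear(e,a), clear(e,d), holds(a,a), holds(a,e), holds(d,a), ready(a)}
4. move(a)  →  {at(a,d), at(a,e), at(d,a), at(d,d), at(d,e), clear(d,e), clear(e,a), clear(e,d), holds(a,a), holds(a,e), holds(d,a), linked(a), ready(a)}
5. tag(d,a)  →  {at(a,e), at(d,a), at(d,d), at(d,e), clear(d,e), clear(e,a), clear(e,d), holds(a,a), holds(a,d), holds(a,e), holds(d,a), linked(a)}

swap(a); free(a,d); free(e,a); move(a); tag(d,a)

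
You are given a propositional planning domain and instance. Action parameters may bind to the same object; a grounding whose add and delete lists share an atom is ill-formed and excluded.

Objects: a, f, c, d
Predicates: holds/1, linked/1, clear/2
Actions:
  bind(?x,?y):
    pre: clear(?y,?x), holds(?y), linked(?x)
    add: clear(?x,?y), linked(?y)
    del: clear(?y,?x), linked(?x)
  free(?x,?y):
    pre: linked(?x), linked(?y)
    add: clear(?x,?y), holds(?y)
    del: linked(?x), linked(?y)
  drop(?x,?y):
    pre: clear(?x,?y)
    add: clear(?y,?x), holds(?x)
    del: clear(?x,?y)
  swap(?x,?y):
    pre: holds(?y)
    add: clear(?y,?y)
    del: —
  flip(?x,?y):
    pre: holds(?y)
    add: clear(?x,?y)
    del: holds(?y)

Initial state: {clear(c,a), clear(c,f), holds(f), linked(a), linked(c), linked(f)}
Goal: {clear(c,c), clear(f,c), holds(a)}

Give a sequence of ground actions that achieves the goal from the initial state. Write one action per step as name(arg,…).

1. free(a,a)  →  {clear(a,a), clear(c,a), clear(c,f), holds(a), holds(f), linked(c), linked(f)}
2. free(f,c)  →  {clear(a,a), clear(c,a), clear(c,f), clear(f,c), holds(a), holds(c), holds(f)}
3. swap(a,c)  →  {clear(a,a), clear(c,a), clear(c,c), clear(c,f), clear(f,c), holds(a), holds(c), holds(f)}

free(a,a); free(f,c); swap(a,c)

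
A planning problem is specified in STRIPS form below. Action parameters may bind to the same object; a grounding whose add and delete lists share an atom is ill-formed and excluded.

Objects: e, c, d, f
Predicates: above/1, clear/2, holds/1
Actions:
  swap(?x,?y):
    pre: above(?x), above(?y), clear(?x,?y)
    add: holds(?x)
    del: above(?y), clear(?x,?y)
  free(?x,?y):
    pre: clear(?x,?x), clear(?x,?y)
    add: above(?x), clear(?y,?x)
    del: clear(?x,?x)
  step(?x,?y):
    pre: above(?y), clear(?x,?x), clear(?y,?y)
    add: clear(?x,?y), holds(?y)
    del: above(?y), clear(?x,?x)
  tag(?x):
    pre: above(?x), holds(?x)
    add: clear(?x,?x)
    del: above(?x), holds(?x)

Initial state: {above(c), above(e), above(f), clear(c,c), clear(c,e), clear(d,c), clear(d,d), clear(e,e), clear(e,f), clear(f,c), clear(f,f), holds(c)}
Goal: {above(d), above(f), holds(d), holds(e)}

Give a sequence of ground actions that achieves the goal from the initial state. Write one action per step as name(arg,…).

1. swap(e,e)  →  {above(c), above(f), clear(c,c), clear(c,e), clear(d,c), clear(d,d), clear(e,f), clear(f,c), clear(f,f), holds(c), holds(e)}
2. free(d,c)  →  {above(c), above(d), above(f), clear(c,c), clear(c,d), clear(c,e), clear(d,c), clear(e,f), clear(f,c), clear(f,f), holds(c), holds(e)}
3. swap(d,c)  →  {above(d), above(f), clear(c,c), clear(c,d), clear(c,e), clear(e,f), clear(f,c), clear(f,f), holds(c), holds(d), holds(e)}

swap(e,e); free(d,c); swap(d,c)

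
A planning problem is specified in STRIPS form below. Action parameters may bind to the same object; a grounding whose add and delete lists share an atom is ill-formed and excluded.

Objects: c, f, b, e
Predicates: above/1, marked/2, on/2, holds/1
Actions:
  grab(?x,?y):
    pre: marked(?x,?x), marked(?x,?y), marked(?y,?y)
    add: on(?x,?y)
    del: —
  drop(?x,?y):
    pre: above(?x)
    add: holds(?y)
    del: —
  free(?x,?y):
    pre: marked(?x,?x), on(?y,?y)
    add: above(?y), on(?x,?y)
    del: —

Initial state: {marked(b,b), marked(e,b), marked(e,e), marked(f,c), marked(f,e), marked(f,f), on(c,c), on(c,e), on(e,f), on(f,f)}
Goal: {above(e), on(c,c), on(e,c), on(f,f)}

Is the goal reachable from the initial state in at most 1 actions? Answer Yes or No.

No

1. grab(e,e)  →  {marked(b,b), marked(e,b), marked(e,e), marked(f,c), marked(f,e), marked(f,f), on(c,c), on(c,e), on(e,e), on(e,f), on(f,f)}
2. free(f,e)  →  {above(e), marked(b,b), marked(e,b), marked(e,e), marked(f,c), marked(f,e), marked(f,f), on(c,c), on(c,e), on(e,e), on(e,f), on(f,e), on(f,f)}
3. free(e,c)  →  {above(c), above(e), marked(b,b), marked(e,b), marked(e,e), marked(f,c), marked(f,e), marked(f,f), on(c,c), on(c,e), on(e,c), on(e,e), on(e,f), on(f,e), on(f,f)}
optimal plan length = 3; 3 > 1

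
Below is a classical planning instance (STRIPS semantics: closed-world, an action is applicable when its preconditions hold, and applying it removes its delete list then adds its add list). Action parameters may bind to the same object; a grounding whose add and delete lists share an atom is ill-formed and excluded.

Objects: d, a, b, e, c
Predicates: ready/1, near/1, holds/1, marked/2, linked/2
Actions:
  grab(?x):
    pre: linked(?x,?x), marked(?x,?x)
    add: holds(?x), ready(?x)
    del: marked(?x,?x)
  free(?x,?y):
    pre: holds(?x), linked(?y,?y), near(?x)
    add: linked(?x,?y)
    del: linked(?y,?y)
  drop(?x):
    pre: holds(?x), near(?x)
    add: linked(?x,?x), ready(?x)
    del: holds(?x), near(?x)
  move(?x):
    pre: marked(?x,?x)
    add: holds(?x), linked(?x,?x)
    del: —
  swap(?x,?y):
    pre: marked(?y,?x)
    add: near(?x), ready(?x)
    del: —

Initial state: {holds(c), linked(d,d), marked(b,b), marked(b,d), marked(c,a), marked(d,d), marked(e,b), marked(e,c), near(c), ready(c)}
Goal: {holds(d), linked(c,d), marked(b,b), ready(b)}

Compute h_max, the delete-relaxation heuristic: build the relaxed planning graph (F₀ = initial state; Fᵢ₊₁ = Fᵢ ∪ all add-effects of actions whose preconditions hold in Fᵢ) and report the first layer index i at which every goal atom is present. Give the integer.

1

F0 = init (10 atoms)
F1 = F0 ∪ {holds(b), holds(d), linked(b,b), linked(c,c), linked(c,d), near(a), near(b), near(d), ready(a), ready(b), ready(d)}  (21 atoms)
goal ⊆ F1  ⇒  h_max = 1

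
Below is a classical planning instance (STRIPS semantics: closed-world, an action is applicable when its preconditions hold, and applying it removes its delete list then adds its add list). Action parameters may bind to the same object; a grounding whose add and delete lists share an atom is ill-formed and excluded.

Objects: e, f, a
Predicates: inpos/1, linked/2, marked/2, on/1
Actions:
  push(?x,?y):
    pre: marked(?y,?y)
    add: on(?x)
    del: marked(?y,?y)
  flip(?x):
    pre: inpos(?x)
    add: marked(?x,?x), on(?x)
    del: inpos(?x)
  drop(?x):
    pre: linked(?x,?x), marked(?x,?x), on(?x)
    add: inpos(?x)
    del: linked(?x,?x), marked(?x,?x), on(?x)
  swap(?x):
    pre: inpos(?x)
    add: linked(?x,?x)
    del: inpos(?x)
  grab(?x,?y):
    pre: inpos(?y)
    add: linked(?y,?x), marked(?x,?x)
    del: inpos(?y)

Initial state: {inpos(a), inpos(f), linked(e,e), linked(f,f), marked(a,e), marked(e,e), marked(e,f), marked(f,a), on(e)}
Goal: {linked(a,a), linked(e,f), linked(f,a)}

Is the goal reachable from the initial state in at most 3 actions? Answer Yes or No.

1. drop(e)  →  {inpos(a), inpos(e), inpos(f), linked(f,f), marked(a,e), marked(e,f), marked(f,a)}
2. swap(a)  →  {inpos(e), inpos(f), linked(a,a), linked(f,f), marked(a,e), marked(e,f), marked(f,a)}
3. grab(f,e)  →  {inpos(f), linked(a,a), linked(e,f), linked(f,f), marked(a,e), marked(e,f), marked(f,a), marked(f,f)}
4. grab(a,f)  →  {linked(a,a), linked(e,f), linked(f,a), linked(f,f), marked(a,a), marked(a,e), marked(e,f), marked(f,a), marked(f,f)}
optimal plan length = 4; 4 > 3

No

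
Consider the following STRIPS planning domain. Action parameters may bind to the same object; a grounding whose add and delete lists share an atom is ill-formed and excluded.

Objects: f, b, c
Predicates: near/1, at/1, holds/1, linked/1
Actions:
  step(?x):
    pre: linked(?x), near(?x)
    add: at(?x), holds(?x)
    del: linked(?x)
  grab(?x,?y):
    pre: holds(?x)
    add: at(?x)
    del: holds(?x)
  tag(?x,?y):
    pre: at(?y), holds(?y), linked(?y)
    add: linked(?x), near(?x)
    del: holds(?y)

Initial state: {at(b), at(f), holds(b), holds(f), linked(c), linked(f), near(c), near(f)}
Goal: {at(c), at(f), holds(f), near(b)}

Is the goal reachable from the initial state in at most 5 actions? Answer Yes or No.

1. step(c)  →  {at(b), at(c), at(f), holds(b), holds(c), holds(f), linked(f), near(c), near(f)}
2. tag(b,f)  →  {at(b), at(c), at(f), holds(b), holds(c), linked(b), linked(f), near(b), near(c), near(f)}
3. step(f)  →  {at(b), at(c), at(f), holds(b), holds(c), holds(f), linked(b), near(b), near(c), near(f)}
optimal plan length = 3; 3 ≤ 5

Yes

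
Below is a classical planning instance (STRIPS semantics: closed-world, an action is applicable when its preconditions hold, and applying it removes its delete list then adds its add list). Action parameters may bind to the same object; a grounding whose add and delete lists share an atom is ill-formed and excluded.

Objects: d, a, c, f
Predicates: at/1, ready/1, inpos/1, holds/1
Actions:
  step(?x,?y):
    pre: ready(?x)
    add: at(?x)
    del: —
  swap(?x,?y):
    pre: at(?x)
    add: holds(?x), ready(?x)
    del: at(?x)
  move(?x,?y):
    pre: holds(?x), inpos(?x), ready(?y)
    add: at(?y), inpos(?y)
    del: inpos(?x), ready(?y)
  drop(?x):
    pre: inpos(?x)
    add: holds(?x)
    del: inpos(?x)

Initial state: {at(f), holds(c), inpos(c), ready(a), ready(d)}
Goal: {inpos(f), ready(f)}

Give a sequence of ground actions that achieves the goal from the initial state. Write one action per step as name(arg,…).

swap(f,d); move(c,f); swap(f,d)

1. swap(f,d)  →  {holds(c), holds(f), inpos(c), ready(a), ready(d), ready(f)}
2. move(c,f)  →  {at(f), holds(c), holds(f), inpos(f), ready(a), ready(d)}
3. swap(f,d)  →  {holds(c), holds(f), inpos(f), ready(a), ready(d), ready(f)}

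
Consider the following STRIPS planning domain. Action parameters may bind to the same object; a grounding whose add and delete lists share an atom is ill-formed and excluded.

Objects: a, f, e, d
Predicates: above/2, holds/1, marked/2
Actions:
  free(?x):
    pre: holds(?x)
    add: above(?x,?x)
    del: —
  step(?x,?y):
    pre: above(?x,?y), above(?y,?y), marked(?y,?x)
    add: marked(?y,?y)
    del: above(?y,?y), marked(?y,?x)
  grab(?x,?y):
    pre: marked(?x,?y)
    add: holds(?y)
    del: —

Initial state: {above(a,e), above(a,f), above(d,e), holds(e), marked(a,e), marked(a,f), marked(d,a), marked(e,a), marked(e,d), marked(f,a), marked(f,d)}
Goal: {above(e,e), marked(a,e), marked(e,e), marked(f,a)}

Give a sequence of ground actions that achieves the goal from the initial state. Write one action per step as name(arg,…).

free(e); step(a,e); free(e)

1. free(e)  →  {above(a,e), above(a,f), above(d,e), above(e,e), holds(e), marked(a,e), marked(a,f), marked(d,a), marked(e,a), marked(e,d), marked(f,a), marked(f,d)}
2. step(a,e)  →  {above(a,e), above(a,f), above(d,e), holds(e), marked(a,e), marked(a,f), marked(d,a), marked(e,d), marked(e,e), marked(f,a), marked(f,d)}
3. free(e)  →  {above(a,e), above(a,f), above(d,e), above(e,e), holds(e), marked(a,e), marked(a,f), marked(d,a), marked(e,d), marked(e,e), marked(f,a), marked(f,d)}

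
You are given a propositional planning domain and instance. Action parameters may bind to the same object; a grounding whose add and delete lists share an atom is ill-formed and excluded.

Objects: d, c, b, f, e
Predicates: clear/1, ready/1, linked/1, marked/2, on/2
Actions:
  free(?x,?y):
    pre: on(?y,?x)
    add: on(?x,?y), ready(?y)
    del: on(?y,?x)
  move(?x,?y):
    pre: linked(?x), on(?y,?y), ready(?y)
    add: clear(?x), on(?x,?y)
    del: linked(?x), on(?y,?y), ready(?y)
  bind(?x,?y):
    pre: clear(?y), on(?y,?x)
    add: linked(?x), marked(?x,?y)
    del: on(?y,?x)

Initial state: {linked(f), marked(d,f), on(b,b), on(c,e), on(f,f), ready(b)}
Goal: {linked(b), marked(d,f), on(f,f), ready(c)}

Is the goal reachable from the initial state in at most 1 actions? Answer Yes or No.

No

1. free(e,c)  →  {linked(f), marked(d,f), on(b,b), on(e,c), on(f,f), ready(b), ready(c)}
2. move(f,b)  →  {clear(f), marked(d,f), on(e,c), on(f,b), on(f,f), ready(c)}
3. bind(b,f)  →  {clear(f), linked(b), marked(b,f), marked(d,f), on(e,c), on(f,f), ready(c)}
optimal plan length = 3; 3 > 1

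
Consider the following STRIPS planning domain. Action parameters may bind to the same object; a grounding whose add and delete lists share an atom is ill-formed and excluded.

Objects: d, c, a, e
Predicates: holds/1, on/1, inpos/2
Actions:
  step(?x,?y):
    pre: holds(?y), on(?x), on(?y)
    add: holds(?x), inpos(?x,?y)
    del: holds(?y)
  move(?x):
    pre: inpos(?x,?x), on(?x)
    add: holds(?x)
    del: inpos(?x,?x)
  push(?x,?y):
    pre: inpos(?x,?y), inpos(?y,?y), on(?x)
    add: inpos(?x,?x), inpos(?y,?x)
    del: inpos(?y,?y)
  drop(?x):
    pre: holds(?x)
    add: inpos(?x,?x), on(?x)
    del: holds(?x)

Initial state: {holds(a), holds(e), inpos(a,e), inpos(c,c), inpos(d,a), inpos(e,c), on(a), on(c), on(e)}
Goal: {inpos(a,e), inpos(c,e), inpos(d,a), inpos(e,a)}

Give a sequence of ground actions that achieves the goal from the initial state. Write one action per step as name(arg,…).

1. step(c,e)  →  {holds(a), holds(c), inpos(a,e), inpos(c,c), inpos(c,e), inpos(d,a), inpos(e,c), on(a), on(c), on(e)}
2. step(e,a)  →  {holds(c), holds(e), inpos(a,e), inpos(c,c), inpos(c,e), inpos(d,a), inpos(e,a), inpos(e,c), on(a), on(c), on(e)}

step(c,e); step(e,a)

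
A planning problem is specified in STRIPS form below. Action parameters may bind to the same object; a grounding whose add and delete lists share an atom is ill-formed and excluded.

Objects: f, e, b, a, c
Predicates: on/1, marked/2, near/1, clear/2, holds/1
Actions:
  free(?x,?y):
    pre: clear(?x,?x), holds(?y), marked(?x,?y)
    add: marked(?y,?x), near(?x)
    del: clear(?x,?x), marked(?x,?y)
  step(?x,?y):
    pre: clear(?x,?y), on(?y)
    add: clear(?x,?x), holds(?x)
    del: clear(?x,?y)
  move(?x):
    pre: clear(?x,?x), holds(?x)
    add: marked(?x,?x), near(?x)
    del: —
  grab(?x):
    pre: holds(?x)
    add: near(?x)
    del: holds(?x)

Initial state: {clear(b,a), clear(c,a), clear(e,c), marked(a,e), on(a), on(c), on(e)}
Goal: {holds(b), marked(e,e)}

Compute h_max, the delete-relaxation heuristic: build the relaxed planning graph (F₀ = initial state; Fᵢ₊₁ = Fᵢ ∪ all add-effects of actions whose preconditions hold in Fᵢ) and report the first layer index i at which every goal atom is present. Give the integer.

2

F0 = init (7 atoms)
F1 = F0 ∪ {clear(b,b), clear(c,c), clear(e,e), holds(b), holds(c), holds(e)}  (13 atoms)
F2 = F1 ∪ {marked(b,b), marked(c,c), marked(e,e), near(b), near(c), near(e)}  (19 atoms)
goal ⊆ F2  ⇒  h_max = 2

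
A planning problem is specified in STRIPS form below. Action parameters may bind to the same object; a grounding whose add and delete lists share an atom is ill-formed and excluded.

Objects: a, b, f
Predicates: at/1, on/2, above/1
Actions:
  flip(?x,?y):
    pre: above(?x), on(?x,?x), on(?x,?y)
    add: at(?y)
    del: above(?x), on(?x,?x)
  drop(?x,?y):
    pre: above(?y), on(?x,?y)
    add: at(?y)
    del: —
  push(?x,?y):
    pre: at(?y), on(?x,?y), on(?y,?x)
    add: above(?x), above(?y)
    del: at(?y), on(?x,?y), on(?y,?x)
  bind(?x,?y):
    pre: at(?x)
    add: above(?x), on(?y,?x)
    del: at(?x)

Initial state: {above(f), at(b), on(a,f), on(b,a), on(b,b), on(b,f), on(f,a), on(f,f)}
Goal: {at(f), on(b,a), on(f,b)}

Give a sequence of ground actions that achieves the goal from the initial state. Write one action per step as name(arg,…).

1. flip(f,f)  →  {at(b), at(f), on(a,f), on(b,a), on(b,b), on(b,f), on(f,a)}
2. bind(b,f)  →  {above(b), at(f), on(a,f), on(b,a), on(b,b), on(b,f), on(f,a), on(f,b)}

flip(f,f); bind(b,f)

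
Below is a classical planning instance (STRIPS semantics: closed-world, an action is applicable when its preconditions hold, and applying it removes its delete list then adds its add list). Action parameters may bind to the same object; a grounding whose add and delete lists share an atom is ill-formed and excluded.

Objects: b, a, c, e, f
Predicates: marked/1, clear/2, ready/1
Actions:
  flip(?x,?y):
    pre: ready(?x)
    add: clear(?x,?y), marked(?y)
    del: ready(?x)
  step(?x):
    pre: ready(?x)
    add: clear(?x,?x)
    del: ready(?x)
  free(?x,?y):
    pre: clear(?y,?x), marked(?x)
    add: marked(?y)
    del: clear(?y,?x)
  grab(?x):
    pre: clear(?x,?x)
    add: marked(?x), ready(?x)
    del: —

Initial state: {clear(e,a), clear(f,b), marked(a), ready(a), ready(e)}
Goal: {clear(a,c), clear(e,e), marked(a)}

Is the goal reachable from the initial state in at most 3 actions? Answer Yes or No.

1. flip(a,c)  →  {clear(a,c), clear(e,a), clear(f,b), marked(a), marked(c), ready(e)}
2. flip(e,e)  →  {clear(a,c), clear(e,a), clear(e,e), clear(f,b), marked(a), marked(c), marked(e)}
optimal plan length = 2; 2 ≤ 3

Yes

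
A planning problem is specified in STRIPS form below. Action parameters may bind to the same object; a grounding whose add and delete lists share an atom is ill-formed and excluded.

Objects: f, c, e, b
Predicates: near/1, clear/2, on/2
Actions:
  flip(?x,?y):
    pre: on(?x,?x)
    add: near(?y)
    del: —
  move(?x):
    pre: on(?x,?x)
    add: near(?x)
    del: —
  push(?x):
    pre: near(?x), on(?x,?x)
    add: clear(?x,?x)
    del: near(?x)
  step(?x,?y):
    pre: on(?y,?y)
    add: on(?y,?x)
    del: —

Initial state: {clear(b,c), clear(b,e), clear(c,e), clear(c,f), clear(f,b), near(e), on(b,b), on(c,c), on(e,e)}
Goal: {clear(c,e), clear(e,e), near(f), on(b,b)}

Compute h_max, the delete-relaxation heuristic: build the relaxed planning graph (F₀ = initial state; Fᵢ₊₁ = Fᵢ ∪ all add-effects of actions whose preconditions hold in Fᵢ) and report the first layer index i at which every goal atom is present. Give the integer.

1

F0 = init (9 atoms)
F1 = F0 ∪ {clear(e,e), near(b), near(c), near(f), on(b,c), on(b,e), on(b,f), on(c,b), on(c,e), on(c,f), on(e,b), on(e,c), on(e,f)}  (22 atoms)
goal ⊆ F1  ⇒  h_max = 1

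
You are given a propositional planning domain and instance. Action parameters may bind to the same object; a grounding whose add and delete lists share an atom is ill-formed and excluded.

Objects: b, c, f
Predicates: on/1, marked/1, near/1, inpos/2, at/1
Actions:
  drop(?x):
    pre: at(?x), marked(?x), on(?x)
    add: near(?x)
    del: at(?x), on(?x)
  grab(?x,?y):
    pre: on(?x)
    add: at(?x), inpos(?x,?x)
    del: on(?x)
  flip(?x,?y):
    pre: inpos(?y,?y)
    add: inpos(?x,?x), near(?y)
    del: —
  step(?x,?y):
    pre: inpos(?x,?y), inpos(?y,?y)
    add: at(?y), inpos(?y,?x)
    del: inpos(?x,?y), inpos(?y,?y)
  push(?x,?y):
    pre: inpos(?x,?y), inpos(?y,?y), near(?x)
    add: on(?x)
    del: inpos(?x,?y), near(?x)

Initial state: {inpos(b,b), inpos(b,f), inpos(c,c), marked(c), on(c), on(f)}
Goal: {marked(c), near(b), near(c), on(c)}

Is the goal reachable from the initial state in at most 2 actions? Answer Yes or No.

Yes

1. flip(b,b)  →  {inpos(b,b), inpos(b,f), inpos(c,c), marked(c), near(b), on(c), on(f)}
2. flip(b,c)  →  {inpos(b,b), inpos(b,f), inpos(c,c), marked(c), near(b), near(c), on(c), on(f)}
optimal plan length = 2; 2 ≤ 2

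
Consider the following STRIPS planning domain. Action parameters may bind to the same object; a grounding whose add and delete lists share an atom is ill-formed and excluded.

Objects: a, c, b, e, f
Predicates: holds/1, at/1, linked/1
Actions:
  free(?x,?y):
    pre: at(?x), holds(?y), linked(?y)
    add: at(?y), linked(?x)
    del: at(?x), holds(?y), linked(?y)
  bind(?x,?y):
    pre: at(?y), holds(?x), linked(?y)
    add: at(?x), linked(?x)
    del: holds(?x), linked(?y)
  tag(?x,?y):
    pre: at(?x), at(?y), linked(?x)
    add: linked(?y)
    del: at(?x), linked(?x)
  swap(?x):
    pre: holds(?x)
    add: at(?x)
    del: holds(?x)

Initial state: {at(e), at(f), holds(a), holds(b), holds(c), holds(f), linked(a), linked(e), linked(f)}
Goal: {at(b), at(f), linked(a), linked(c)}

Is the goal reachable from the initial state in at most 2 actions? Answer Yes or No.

Yes

1. bind(c,e)  →  {at(c), at(e), at(f), holds(a), holds(b), holds(f), linked(a), linked(c), linked(f)}
2. bind(b,f)  →  {at(b), at(c), at(e), at(f), holds(a), holds(f), linked(a), linked(b), linked(c)}
optimal plan length = 2; 2 ≤ 2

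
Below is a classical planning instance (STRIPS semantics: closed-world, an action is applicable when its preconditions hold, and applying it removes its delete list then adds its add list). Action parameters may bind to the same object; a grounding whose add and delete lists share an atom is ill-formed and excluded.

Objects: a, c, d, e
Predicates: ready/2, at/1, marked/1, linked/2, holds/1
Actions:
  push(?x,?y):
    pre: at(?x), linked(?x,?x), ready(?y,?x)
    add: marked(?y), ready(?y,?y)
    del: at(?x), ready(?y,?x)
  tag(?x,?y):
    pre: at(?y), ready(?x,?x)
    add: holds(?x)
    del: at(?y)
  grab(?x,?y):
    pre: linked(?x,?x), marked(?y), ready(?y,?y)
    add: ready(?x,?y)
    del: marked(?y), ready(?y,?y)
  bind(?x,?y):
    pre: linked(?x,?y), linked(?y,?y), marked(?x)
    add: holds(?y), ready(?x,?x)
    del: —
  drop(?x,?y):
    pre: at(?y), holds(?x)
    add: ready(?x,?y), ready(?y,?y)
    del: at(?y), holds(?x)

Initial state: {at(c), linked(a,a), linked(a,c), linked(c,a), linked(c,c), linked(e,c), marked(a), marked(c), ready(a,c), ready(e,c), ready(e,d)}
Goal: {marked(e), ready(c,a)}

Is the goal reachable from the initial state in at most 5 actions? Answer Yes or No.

Yes

1. push(c,e)  →  {linked(a,a), linked(a,c), linked(c,a), linked(c,c), linked(e,c), marked(a), marked(c), marked(e), ready(a,c), ready(e,d), ready(e,e)}
2. bind(a,a)  →  {holds(a), linked(a,a), linked(a,c), linked(c,a), linked(c,c), linked(e,c), marked(a), marked(c), marked(e), ready(a,a), ready(a,c), ready(e,d), ready(e,e)}
3. grab(c,a)  →  {holds(a), linked(a,a), linked(a,c), linked(c,a), linked(c,c), linked(e,c), marked(c), marked(e), ready(a,c), ready(c,a), ready(e,d), ready(e,e)}
optimal plan length = 3; 3 ≤ 5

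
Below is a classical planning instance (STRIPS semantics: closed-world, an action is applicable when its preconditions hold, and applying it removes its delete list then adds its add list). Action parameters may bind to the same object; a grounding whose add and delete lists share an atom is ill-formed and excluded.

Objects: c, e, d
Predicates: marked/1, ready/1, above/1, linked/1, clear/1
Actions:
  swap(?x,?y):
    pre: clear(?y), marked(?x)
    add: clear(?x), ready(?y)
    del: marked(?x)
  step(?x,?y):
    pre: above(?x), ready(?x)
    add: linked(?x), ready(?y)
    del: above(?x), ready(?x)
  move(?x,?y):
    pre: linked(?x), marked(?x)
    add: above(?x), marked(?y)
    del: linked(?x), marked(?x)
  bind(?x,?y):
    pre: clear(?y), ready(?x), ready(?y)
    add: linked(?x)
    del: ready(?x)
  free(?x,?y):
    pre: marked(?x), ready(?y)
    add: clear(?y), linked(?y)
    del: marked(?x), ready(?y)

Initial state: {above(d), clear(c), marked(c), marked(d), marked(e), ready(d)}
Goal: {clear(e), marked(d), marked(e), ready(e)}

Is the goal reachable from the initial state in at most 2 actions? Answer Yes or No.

1. swap(e,c)  →  {above(d), clear(c), clear(e), marked(c), marked(d), ready(c), ready(d)}
2. step(d,e)  →  {clear(c), clear(e), linked(d), marked(c), marked(d), ready(c), ready(e)}
3. bind(c,c)  →  {clear(c), clear(e), linked(c), linked(d), marked(c), marked(d), ready(e)}
4. move(c,e)  →  {above(c), clear(c), clear(e), linked(d), marked(d), marked(e), ready(e)}
optimal plan length = 4; 4 > 2

No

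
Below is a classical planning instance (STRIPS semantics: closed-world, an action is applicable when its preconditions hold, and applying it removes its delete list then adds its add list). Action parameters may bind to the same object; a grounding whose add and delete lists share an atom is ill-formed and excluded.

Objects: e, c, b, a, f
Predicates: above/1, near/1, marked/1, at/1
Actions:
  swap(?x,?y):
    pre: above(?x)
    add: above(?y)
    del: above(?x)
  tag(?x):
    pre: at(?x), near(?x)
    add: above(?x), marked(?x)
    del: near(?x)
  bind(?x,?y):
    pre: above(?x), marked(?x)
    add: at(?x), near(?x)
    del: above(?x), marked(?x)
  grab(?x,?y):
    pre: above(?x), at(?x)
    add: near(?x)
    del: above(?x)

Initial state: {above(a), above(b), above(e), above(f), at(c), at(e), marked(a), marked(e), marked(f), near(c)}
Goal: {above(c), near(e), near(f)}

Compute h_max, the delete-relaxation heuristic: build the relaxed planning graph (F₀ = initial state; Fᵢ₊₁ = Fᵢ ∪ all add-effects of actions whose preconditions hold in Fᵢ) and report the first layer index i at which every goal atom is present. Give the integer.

1

F0 = init (10 atoms)
F1 = F0 ∪ {above(c), at(a), at(f), marked(c), near(a), near(e), near(f)}  (17 atoms)
goal ⊆ F1  ⇒  h_max = 1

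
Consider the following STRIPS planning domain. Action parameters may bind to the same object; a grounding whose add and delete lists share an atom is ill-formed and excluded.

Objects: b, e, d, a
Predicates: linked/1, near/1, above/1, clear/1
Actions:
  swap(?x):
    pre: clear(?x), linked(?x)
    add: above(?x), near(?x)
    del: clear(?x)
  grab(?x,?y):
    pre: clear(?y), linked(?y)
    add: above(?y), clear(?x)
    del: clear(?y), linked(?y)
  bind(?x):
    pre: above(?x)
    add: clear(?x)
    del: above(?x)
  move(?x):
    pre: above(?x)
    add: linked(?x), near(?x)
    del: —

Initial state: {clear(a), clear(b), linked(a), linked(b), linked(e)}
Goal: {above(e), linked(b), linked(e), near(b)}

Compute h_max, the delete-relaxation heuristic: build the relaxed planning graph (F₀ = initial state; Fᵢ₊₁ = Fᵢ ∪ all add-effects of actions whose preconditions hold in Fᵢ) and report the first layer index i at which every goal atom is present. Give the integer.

2

F0 = init (5 atoms)
F1 = F0 ∪ {above(a), above(b), clear(d), clear(e), near(a), near(b)}  (11 atoms)
F2 = F1 ∪ {above(e), near(e)}  (13 atoms)
goal ⊆ F2  ⇒  h_max = 2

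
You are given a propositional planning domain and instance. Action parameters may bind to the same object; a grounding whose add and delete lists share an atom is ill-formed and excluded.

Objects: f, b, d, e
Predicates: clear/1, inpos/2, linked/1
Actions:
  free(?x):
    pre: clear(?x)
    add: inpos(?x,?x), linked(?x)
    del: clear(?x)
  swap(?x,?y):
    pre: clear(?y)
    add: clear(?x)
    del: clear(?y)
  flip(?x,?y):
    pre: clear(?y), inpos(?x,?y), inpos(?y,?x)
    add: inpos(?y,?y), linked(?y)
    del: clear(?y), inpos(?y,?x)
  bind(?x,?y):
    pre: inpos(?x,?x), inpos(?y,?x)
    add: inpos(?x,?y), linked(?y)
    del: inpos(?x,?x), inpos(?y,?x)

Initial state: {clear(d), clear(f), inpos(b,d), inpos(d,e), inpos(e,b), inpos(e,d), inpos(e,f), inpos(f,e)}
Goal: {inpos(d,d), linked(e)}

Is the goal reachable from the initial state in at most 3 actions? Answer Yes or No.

1. free(f)  →  {clear(d), inpos(b,d), inpos(d,e), inpos(e,b), inpos(e,d), inpos(e,f), inpos(f,e), inpos(f,f), linked(f)}
2. free(d)  →  {inpos(b,d), inpos(d,d), inpos(d,e), inpos(e,b), inpos(e,d), inpos(e,f), inpos(f,e), inpos(f,f), linked(d), linked(f)}
3. bind(f,e)  →  {inpos(b,d), inpos(d,d), inpos(d,e), inpos(e,b), inpos(e,d), inpos(f,e), linked(d), linked(e), linked(f)}
optimal plan length = 3; 3 ≤ 3

Yes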